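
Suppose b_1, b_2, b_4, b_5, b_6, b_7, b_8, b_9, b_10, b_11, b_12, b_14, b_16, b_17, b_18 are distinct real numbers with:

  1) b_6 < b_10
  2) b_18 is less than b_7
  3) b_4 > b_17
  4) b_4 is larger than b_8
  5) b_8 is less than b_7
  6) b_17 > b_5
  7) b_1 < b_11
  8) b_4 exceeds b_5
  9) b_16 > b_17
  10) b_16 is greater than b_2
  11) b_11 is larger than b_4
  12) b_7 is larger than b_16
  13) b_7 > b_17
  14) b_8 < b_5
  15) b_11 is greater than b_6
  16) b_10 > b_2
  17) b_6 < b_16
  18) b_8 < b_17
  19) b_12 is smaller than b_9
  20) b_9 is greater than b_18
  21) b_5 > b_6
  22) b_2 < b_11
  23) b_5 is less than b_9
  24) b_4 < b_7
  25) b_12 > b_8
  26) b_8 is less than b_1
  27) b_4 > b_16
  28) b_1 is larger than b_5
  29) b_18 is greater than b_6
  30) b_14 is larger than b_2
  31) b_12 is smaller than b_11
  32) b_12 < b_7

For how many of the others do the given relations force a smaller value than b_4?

The elements the relations force below b_4 are b_6, b_8, b_5, b_2, b_17, b_16 — no chain reaches any other.
That is 6.

6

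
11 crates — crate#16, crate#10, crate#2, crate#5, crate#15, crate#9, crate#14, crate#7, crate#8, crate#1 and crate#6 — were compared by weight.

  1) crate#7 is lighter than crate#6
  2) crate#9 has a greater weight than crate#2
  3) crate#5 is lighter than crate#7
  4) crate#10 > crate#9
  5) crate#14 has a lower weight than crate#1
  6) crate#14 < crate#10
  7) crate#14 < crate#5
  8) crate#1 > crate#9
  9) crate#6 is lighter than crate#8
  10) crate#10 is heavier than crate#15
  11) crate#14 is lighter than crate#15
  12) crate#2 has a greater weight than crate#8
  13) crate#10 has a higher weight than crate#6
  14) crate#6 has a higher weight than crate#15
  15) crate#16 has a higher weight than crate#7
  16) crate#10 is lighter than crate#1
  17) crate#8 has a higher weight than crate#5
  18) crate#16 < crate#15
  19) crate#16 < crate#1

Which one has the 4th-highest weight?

Chaining the given pairs: crate#14 < crate#5 < crate#7 < crate#16 < crate#15 < crate#6 < crate#8 < crate#2 < crate#9 < crate#10 < crate#1.
The 4th largest is crate#2.

crate#2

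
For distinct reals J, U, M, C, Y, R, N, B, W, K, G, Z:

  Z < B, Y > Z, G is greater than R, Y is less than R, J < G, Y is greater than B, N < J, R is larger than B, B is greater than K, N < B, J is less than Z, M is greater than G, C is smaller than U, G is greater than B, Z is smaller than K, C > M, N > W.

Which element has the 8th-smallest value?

The consecutive relations fix a unique order: W < N < J < Z < K < B < Y < R < G < M < C < U.
The 8th smallest is R.

R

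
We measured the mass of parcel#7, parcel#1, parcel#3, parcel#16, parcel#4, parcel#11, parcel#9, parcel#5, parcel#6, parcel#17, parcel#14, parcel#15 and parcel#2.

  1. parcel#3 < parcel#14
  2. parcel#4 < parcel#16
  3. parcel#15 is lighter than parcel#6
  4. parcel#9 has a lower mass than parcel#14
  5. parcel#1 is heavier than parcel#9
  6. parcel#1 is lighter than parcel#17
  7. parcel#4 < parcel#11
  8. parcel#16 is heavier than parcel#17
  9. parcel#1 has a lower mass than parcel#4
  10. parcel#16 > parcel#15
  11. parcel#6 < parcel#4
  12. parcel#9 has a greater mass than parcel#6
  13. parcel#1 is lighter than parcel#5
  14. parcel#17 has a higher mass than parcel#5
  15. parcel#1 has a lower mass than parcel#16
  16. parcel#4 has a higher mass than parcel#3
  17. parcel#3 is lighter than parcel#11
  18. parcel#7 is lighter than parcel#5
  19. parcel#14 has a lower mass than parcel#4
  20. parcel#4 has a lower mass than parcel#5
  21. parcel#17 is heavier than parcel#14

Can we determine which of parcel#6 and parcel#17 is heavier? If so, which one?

parcel#17

parcel#6 < parcel#9 and parcel#9 < parcel#1 give parcel#6 < parcel#1.
Then parcel#1 < parcel#4 extends the chain to parcel#4.
With parcel#4 < parcel#5: parcel#6 < parcel#9 < parcel#1 < parcel#4 < parcel#5.
With parcel#5 < parcel#17: parcel#6 < parcel#9 < parcel#1 < parcel#4 < parcel#5 < parcel#17.
So parcel#17 is heavier.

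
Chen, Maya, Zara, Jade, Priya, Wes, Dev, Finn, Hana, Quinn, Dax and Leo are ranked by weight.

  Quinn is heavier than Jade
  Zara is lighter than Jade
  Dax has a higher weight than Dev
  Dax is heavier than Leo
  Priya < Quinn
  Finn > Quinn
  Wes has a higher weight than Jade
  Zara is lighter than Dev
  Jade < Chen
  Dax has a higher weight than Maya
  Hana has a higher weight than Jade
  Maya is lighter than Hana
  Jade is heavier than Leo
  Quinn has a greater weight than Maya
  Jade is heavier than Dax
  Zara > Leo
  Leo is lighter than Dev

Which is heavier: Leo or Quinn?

Leo < Zara and Zara < Dev give Leo < Dev.
Then Dev < Dax extends the chain to Dax.
With Dax < Jade: Leo < Zara < Dev < Dax < Jade.
With Jade < Quinn: Leo < Zara < Dev < Dax < Jade < Quinn.
So Leo < Quinn; Quinn is the heavier of the two.

Quinn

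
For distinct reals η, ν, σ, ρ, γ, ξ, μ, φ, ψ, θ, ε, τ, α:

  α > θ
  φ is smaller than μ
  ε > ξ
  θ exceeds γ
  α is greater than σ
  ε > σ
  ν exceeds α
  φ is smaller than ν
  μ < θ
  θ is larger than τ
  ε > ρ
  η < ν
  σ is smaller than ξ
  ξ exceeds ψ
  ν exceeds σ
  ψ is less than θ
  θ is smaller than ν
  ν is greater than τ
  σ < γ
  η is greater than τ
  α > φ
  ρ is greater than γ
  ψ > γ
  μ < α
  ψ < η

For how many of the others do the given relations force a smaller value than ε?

5

The elements the relations force below ε are σ, γ, ψ, ρ, ξ — no chain reaches any other.
That is 5.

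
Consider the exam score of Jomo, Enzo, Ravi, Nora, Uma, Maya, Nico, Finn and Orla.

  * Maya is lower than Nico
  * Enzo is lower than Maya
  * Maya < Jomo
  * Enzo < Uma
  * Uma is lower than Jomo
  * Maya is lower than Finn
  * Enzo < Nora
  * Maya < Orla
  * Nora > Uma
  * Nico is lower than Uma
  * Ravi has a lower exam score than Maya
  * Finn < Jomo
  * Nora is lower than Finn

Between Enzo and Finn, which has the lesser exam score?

Enzo < Maya and Maya < Nico give Enzo < Nico.
Then Nico < Uma extends the chain to Uma.
Then Uma < Nora extends the chain to Nora.
Then Nora < Finn extends the chain to Finn.
So Enzo < Finn; Enzo is the lower of the two.

Enzo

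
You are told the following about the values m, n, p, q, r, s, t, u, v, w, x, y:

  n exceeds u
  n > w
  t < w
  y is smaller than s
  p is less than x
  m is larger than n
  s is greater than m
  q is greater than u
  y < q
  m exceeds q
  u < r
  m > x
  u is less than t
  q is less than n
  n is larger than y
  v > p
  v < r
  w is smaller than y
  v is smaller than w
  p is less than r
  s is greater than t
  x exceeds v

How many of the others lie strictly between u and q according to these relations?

3

Chaining upward from u reaches: t, w, y, n, r, m, s.
Chaining downward from q reaches: p, t, v, w, y.
Strictly between u and q are those in both lists: t, w, y — 3 elements.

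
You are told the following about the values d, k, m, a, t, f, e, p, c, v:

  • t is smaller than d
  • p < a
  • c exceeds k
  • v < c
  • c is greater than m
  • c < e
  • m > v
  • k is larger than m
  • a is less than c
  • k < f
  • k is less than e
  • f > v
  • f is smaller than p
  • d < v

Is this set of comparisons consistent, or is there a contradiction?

consistent

Every relation is compatible with t < d < v < m < k < f < p < a < c < e; the set is consistent.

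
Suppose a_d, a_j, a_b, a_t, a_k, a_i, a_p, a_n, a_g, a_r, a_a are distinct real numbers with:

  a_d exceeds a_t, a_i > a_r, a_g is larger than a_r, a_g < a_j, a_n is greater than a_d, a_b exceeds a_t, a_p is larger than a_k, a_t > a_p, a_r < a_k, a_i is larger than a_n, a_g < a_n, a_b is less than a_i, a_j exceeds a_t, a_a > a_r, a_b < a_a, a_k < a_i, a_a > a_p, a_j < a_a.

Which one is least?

a_r

Chaining upward from a_r: directly above it, a_k, a_g, a_i, a_a; then a_p, a_j, a_n; then a_t; then a_d, a_b.
That covers every other element, and nothing is given below a_r, so a_r is the least.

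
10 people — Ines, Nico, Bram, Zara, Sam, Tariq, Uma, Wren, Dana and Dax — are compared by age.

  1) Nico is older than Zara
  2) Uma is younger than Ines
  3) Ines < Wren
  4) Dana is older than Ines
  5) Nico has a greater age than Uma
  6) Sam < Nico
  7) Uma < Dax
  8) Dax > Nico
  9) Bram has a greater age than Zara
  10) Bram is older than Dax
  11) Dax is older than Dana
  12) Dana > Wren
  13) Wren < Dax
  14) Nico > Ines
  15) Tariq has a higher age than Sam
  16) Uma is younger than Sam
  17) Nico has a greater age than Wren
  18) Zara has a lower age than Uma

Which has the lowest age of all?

Zara

Chaining upward from Zara: directly above it, Uma, Nico, Bram; then Sam, Ines, Dax; then Wren, Dana, Tariq.
That covers every other element, and nothing is given below Zara, so Zara is the lowest age.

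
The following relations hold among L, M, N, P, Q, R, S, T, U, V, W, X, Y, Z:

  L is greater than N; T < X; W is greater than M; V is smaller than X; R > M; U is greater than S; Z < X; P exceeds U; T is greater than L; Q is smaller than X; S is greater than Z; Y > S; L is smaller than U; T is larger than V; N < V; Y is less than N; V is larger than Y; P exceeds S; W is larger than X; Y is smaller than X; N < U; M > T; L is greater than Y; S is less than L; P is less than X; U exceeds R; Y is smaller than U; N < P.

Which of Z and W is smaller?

Link the given pairs in sequence: Z < S; S < Y; Y < N; N < V; V < T; T < M; M < R; R < U; U < P; P < X; X < W.
Together: Z < S < Y < N < V < T < M < R < U < P < X < W.
So Z < W; Z is the smaller of the two.

Z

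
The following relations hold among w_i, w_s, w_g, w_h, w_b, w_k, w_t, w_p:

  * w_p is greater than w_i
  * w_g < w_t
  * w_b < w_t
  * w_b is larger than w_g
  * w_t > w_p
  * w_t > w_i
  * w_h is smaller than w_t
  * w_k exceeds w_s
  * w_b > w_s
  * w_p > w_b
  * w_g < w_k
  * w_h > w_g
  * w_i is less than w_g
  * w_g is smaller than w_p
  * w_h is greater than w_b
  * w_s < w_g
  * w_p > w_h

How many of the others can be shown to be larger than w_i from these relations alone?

Directly above w_i: w_g, w_p, w_t.
One step further: w_b, w_h, w_k (6 so far).
No other element is forced above w_i by the given relations, so the count is 6.

6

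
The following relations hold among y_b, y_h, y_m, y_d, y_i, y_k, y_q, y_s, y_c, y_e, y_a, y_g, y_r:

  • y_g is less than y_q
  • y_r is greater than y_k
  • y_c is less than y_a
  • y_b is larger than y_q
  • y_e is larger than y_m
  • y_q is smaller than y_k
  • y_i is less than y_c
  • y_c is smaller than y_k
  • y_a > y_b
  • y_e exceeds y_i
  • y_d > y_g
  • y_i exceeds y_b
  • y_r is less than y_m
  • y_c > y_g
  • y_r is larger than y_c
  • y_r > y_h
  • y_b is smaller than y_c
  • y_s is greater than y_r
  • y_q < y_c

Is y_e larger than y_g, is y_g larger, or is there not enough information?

Following the relations from y_g: y_g < y_q < y_b < y_i < y_c < y_k < y_r < y_m < y_e.
So y_e is larger.

y_e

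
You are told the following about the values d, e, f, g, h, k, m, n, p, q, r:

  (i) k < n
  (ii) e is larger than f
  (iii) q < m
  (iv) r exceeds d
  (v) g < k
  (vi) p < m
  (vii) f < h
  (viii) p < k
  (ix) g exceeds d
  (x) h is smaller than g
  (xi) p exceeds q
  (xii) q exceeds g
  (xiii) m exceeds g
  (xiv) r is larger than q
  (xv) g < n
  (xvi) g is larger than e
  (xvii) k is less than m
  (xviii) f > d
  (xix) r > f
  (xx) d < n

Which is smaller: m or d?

d

d < f < e < g < q < p < m, by transitivity through f, e, g, q, p.
So d < m; d is the smaller of the two.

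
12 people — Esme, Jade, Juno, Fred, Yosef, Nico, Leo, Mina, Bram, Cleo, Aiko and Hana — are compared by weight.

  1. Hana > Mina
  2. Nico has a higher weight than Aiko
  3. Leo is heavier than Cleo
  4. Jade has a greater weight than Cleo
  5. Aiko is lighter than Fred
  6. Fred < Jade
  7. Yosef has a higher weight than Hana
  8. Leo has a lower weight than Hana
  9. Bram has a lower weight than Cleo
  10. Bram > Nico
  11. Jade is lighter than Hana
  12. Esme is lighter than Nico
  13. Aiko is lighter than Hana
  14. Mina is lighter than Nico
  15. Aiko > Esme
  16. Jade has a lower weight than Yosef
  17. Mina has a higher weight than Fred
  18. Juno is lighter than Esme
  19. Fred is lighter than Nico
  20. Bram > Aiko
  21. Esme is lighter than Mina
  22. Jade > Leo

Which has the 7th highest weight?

Chaining the given pairs: Juno < Esme < Aiko < Fred < Mina < Nico < Bram < Cleo < Leo < Jade < Hana < Yosef.
The 7th largest is Nico.

Nico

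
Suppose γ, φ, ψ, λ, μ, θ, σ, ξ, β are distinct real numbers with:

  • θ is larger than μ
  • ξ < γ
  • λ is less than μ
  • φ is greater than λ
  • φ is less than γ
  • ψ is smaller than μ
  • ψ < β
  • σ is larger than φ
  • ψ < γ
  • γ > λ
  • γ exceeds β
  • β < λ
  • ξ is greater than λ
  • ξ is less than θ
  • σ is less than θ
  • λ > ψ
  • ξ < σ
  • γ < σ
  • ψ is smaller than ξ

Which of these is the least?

ψ

Chaining upward from ψ: directly above it, β, λ, μ, ξ, γ; then φ, σ, θ.
That covers every other element, and nothing is given below ψ, so ψ is the least.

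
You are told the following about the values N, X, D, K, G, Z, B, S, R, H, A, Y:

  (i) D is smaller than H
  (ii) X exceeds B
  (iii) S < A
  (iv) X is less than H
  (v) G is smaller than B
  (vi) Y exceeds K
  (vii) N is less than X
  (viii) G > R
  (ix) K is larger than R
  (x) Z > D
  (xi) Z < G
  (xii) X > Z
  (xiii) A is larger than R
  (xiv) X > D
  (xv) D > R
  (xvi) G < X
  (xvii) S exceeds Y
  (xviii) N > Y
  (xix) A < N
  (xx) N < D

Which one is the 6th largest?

D

The consecutive relations fix a unique order: R < K < Y < S < A < N < D < Z < G < B < X < H.
The 6th largest is D.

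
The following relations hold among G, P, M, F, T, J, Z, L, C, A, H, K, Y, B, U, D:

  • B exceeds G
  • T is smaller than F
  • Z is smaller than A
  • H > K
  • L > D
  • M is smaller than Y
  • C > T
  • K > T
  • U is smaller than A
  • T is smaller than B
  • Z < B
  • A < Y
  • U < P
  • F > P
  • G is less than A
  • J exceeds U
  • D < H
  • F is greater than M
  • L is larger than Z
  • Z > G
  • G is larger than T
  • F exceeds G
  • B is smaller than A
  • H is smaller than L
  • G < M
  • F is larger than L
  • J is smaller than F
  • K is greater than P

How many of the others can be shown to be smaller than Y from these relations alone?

7

The elements the relations force below Y are T, G, U, Z, M, B, A — no chain reaches any other.
That is 7.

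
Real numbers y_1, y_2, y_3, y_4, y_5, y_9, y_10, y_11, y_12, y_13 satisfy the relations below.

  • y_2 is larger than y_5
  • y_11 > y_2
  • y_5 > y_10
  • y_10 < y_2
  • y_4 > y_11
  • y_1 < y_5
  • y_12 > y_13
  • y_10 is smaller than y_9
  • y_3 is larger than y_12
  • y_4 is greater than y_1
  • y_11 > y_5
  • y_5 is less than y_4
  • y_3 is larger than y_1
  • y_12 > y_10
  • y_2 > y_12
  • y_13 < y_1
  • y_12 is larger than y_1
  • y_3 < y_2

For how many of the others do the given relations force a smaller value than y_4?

From y_4 the given relations immediately reach y_1, y_5, y_11.
From those, y_13, y_10, y_2 — 6 in total.
From those, y_12, y_3 — 8 in total.
Nothing else is reachable below y_4; 8 in all.

8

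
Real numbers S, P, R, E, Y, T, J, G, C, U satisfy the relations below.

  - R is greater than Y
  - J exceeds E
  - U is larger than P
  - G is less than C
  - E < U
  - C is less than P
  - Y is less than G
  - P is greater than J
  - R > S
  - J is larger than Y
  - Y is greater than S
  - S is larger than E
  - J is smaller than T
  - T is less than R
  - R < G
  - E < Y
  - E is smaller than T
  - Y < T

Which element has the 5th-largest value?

The consecutive relations fix a unique order: E < S < Y < J < T < R < G < C < P < U.
The 5th largest is R.

R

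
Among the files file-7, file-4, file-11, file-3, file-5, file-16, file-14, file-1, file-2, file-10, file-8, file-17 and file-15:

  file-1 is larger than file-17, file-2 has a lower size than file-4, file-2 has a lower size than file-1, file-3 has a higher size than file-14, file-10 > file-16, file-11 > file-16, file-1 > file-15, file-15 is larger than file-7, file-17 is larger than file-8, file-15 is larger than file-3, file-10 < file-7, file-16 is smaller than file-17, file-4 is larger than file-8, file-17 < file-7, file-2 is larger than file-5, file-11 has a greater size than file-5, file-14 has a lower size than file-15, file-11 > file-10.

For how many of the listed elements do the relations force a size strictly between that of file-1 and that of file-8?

3

Chaining upward from file-8 reaches: file-17, file-7, file-15, file-4.
Chaining downward from file-1 reaches: file-5, file-16, file-17, file-14, file-10, file-3, file-2, file-7, file-15.
Strictly between file-8 and file-1 are those in both lists: file-17, file-7, file-15 — 3 elements.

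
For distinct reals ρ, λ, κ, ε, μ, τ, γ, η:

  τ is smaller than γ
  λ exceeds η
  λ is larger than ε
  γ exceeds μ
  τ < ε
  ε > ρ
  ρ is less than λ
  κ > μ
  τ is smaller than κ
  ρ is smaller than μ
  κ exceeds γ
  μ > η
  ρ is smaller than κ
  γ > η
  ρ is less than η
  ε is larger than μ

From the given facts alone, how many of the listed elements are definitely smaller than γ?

The elements the relations force below γ are ρ, η, μ, τ — no chain reaches any other.
That is 4.

4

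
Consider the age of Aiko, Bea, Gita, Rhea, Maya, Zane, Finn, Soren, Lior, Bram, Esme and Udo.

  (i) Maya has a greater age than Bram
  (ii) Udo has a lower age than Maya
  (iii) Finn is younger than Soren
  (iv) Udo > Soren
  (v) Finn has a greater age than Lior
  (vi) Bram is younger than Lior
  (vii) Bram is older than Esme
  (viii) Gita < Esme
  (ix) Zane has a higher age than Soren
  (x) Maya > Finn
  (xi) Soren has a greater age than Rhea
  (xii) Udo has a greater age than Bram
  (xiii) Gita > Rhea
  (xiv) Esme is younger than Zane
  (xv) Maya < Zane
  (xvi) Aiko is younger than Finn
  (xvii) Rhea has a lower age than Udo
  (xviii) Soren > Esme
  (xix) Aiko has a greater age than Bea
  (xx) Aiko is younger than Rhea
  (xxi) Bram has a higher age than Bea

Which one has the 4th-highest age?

Soren

Piecing the relations together gives one ordering: Bea < Aiko < Rhea < Gita < Esme < Bram < Lior < Finn < Soren < Udo < Maya < Zane.
Counting 4 from the largest end gives Soren.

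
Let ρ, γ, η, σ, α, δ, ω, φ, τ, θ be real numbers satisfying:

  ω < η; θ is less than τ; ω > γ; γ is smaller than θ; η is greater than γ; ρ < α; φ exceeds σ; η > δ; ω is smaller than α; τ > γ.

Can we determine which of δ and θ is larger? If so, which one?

undetermined

Following every chain through δ: above δ we get η.
θ is not reached, and no chain runs the other way from θ to δ.
So the given relations leave the order of δ and θ undetermined.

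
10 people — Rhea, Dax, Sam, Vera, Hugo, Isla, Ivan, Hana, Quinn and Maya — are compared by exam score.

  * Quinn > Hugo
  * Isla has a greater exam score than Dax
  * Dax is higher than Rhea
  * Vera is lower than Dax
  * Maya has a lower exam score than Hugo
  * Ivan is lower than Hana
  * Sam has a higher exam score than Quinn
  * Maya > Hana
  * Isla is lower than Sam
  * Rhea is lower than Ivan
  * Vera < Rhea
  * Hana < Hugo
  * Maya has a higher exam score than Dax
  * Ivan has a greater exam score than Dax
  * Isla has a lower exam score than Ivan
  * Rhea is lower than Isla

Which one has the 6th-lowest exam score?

Hana

Piecing the relations together gives one ordering: Vera < Rhea < Dax < Isla < Ivan < Hana < Maya < Hugo < Quinn < Sam.
Counting 6 from the smallest end gives Hana.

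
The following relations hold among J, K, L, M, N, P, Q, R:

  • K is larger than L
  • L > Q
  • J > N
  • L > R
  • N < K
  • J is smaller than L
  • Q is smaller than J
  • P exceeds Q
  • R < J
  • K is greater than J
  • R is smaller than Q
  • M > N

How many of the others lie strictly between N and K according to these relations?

Chaining upward from N reaches: J, L, M.
Chaining downward from K reaches: R, Q, J, L.
Strictly between N and K are those in both lists: J, L — 2 elements.

2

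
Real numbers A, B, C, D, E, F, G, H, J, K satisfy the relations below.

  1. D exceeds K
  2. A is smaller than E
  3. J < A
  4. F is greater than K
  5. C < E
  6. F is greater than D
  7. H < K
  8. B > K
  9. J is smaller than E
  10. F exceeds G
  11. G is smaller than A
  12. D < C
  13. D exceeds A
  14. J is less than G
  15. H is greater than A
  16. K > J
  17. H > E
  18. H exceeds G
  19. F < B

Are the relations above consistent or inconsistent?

Chaining the given relations yields D < C < E < H < K, so D < K. But one relation states K < D. These cannot both hold.

inconsistent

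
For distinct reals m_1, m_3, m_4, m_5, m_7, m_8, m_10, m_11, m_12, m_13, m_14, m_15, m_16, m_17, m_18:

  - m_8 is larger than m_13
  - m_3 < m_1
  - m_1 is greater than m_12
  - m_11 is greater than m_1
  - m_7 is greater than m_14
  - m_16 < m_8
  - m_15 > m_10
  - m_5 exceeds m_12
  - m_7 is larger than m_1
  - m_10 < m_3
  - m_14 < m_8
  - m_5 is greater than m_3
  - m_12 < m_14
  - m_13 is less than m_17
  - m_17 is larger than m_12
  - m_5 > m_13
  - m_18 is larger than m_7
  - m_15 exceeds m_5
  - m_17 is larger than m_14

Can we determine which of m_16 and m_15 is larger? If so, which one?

undetermined

Following every chain through m_16: above m_16 we get m_8.
m_15 is not reached, and no chain runs the other way from m_15 to m_16.
So the given relations leave the order of m_16 and m_15 undetermined.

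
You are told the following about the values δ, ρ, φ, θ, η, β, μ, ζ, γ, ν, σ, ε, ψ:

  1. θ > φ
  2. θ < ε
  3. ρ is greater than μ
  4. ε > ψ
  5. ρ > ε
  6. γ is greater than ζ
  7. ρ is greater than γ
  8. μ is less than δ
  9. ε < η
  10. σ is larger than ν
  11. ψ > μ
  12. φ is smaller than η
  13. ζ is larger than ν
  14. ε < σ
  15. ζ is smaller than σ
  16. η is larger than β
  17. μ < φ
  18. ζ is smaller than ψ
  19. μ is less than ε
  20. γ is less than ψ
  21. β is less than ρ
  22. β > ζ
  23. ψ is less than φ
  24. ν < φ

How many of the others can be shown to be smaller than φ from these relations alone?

5

The elements the relations force below φ are μ, ν, ζ, γ, ψ — no chain reaches any other.
That is 5.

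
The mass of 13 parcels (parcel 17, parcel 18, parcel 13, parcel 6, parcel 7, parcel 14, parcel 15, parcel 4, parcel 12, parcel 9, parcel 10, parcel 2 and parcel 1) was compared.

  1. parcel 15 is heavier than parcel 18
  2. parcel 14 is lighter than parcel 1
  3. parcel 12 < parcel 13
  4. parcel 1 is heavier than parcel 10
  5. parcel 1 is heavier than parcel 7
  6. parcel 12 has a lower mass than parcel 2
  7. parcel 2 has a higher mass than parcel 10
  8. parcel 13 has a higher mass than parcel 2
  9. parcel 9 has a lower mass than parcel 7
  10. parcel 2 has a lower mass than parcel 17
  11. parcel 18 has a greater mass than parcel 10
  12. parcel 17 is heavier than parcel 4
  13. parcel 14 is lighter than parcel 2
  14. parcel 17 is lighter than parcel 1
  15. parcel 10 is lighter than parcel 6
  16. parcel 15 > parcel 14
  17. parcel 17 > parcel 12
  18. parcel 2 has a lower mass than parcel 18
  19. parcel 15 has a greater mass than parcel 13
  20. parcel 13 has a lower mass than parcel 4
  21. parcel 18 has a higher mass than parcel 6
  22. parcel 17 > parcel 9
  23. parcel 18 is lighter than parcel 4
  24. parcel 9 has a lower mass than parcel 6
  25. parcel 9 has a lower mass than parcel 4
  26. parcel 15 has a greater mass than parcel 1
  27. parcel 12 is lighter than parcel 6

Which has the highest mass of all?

Chaining downward from parcel 15: directly below it, parcel 14, parcel 18, parcel 13, parcel 1; then parcel 12, parcel 10, parcel 2, parcel 6, parcel 7, parcel 17; then parcel 9, parcel 4.
That covers every other element, and nothing is given above parcel 15, so parcel 15 is the highest mass.

parcel 15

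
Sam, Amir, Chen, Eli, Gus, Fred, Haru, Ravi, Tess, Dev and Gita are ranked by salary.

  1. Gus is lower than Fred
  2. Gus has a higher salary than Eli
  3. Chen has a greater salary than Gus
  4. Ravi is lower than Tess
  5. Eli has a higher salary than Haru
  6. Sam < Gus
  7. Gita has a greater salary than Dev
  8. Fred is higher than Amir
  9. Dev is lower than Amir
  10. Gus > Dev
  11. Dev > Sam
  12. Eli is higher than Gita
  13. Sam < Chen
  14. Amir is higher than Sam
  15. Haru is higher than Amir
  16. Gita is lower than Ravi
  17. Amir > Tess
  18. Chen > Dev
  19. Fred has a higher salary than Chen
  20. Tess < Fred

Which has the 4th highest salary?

Eli

Chaining the given pairs: Sam < Dev < Gita < Ravi < Tess < Amir < Haru < Eli < Gus < Chen < Fred.
Counting 4 from the largest end gives Eli.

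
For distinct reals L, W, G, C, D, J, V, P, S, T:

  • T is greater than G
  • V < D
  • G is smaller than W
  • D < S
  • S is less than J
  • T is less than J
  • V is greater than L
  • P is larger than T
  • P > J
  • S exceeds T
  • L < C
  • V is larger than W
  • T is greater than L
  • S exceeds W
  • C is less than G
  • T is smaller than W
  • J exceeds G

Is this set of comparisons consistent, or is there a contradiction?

consistent

Every relation is compatible with L < C < G < T < W < V < D < S < J < P; the set is consistent.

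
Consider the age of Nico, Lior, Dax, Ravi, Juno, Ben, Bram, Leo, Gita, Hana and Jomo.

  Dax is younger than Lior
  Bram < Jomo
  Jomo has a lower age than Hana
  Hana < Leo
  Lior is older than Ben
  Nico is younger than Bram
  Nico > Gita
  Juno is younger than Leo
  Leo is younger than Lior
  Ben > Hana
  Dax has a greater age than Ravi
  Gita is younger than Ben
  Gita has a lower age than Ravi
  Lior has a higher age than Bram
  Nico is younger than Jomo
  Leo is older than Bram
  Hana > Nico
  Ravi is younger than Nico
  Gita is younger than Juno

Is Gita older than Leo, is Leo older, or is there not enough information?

Link the given pairs in sequence: Gita < Nico; Nico < Jomo; Jomo < Hana; Hana < Leo.
Chaining these gives Gita < Nico < Jomo < Hana < Leo.
So Leo is older.

Leo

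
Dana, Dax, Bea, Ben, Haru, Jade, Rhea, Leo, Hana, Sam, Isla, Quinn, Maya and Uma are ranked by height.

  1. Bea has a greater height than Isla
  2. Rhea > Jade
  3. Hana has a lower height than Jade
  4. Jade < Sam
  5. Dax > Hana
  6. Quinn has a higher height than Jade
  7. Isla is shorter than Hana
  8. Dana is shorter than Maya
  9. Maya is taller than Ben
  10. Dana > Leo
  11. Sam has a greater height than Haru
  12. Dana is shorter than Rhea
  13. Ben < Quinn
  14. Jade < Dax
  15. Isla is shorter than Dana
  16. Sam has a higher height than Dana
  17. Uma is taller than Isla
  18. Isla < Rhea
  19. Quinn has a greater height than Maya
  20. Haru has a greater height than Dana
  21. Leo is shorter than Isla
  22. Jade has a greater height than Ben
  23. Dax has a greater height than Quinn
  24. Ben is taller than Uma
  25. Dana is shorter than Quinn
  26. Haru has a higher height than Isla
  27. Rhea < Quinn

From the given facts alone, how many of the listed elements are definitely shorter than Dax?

10

Directly below Dax: Hana, Jade, Quinn.
One step further: Isla, Ben, Dana, Rhea, Maya (8 so far).
One step further: Leo, Uma (10 so far).
No other element is forced below Dax by the given relations, so the count is 10.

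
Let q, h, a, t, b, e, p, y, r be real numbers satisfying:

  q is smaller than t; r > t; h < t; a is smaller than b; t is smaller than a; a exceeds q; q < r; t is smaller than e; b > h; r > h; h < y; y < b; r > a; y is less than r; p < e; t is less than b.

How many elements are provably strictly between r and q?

2

The relations place q below r. An element lies strictly between them when it is forced above q and also forced below r.
Above q: {t, a, e, b}. Below r: {h, t, y, a}.
Intersection: {t, a} — 2.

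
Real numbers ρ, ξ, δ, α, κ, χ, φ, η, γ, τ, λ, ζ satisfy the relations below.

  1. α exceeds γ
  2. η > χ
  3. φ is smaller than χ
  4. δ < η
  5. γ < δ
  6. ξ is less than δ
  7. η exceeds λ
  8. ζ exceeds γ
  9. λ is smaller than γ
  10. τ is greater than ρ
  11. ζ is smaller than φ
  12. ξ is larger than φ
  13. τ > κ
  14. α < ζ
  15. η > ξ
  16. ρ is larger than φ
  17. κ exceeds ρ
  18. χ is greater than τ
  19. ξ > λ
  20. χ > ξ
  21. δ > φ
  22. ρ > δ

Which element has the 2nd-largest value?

Chaining the given pairs: λ < γ < α < ζ < φ < ξ < δ < ρ < κ < τ < χ < η.
The 2nd largest is χ.

χ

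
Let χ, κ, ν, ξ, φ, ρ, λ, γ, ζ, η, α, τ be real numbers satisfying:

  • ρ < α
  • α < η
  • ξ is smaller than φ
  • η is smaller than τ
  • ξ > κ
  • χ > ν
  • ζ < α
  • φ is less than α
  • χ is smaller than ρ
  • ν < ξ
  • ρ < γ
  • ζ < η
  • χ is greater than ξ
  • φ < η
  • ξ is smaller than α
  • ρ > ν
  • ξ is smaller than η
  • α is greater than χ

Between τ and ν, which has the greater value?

τ

Following the relations from ν: ν < ξ < χ < ρ < α < η < τ.
So ν < τ; τ is the larger of the two.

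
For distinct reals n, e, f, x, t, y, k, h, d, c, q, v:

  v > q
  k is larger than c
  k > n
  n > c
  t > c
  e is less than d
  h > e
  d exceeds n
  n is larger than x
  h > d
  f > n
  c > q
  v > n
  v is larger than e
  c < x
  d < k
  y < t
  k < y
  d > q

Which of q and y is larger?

y

q < c and c < n give q < n.
Then n < d extends the chain to d.
With d < k: q < c < n < d < k.
Then k < y extends the chain to y.
So q < y; y is the larger of the two.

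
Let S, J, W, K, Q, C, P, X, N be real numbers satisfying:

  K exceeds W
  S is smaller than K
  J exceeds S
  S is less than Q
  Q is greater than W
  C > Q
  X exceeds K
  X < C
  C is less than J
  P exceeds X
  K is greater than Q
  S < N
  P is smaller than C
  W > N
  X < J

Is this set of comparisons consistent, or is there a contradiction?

The single ordering S < N < W < Q < K < X < P < C < J satisfies every listed relation, so no contradiction arises.

consistent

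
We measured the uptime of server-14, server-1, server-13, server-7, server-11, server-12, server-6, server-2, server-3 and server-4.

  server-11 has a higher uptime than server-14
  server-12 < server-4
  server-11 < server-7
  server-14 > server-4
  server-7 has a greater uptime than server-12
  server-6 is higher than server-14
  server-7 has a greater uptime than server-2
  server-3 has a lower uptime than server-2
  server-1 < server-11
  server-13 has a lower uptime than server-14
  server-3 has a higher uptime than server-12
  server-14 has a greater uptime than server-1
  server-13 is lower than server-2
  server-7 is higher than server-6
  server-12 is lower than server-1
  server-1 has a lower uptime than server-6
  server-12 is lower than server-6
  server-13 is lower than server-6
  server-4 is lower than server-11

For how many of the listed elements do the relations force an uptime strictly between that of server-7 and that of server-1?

3

The relations place server-1 below server-7. An element lies strictly between them when it is forced above server-1 and also forced below server-7.
Above server-1: {server-14, server-6, server-11}. Below server-7: {server-12, server-3, server-4, server-13, server-14, server-6, server-11, server-2}.
Intersection: {server-14, server-6, server-11} — 3.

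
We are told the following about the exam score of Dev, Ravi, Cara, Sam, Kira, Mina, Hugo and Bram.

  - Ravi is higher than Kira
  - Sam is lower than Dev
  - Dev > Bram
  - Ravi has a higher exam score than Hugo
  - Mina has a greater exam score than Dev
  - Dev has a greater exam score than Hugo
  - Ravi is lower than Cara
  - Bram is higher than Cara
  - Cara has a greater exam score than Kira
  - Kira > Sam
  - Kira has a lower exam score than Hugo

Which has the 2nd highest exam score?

Chaining the given pairs: Sam < Kira < Hugo < Ravi < Cara < Bram < Dev < Mina.
The 2nd largest is Dev.

Dev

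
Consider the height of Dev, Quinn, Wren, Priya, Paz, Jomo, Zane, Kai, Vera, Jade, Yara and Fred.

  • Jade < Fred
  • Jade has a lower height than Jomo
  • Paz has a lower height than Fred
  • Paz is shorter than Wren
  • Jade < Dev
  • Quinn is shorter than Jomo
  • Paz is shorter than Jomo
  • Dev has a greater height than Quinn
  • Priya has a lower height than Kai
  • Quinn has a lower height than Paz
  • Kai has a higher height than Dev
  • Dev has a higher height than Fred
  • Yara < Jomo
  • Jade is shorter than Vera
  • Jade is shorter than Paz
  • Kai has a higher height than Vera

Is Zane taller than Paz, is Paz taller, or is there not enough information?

undetermined

Following every chain through Paz: above Paz we get Fred, Wren, Jomo, Dev, Kai; below Paz we get Jade, Quinn.
Zane is not reached, and no chain runs the other way from Zane to Paz.
So the given relations leave the order of Paz and Zane undetermined.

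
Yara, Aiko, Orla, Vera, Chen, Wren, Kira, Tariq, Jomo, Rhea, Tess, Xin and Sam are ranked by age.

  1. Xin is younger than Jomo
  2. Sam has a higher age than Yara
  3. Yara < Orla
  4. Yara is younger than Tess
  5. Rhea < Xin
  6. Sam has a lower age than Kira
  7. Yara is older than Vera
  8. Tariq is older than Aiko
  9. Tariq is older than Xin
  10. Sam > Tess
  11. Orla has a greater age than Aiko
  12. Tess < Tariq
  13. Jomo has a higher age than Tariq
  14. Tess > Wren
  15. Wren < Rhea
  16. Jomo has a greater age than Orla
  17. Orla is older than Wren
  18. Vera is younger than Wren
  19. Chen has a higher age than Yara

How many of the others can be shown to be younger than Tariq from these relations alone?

From Tariq the given relations immediately reach Xin, Aiko, Tess.
From those, Wren, Rhea, Yara — 6 in total.
From those, Vera — 7 in total.
Nothing else is reachable below Tariq; 7 in all.

7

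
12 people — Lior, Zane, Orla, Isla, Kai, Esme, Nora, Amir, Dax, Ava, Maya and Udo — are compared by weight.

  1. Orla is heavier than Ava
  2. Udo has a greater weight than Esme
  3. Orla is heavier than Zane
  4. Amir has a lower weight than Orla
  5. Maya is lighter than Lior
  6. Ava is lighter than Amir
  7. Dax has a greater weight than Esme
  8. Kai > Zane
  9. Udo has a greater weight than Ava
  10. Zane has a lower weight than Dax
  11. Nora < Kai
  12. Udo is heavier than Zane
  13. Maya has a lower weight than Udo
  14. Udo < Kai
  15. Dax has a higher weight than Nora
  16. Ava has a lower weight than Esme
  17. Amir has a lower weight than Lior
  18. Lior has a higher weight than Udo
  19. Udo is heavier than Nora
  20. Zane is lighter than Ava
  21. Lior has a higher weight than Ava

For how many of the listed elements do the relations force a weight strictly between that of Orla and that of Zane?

Chaining upward from Zane reaches: Ava, Amir, Esme, Dax, Udo, Lior, Kai.
Chaining downward from Orla reaches: Ava, Amir.
Strictly between Zane and Orla are those in both lists: Ava, Amir — 2 elements.

2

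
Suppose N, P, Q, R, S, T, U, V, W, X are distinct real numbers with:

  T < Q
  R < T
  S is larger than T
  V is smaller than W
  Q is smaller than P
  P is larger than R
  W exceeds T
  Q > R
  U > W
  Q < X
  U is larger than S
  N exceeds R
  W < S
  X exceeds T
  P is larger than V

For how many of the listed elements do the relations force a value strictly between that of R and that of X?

2

Chaining upward from R reaches: T, Q, W, S, P, N, U.
Chaining downward from X reaches: T, Q.
Strictly between R and X are those in both lists: T, Q — 2 elements.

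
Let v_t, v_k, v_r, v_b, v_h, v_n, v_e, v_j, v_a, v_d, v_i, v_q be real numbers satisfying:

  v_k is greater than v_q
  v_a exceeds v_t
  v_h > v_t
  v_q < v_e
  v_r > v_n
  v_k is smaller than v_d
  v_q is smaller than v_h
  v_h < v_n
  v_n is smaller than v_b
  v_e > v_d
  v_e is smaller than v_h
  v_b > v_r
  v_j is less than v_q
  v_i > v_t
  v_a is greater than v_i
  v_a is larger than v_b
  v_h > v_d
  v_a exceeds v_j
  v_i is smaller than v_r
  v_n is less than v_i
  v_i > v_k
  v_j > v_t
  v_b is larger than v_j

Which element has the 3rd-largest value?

Piecing the relations together gives one ordering: v_t < v_j < v_q < v_k < v_d < v_e < v_h < v_n < v_i < v_r < v_b < v_a.
The 3rd largest is v_r.

v_r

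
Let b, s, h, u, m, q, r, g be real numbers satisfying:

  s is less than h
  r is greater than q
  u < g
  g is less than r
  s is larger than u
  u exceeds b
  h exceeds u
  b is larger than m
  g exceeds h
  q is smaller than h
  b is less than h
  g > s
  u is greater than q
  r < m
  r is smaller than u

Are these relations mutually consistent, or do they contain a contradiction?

inconsistent

Chaining the given relations yields r < m < b < u < s < h < g, so r < g. But one relation states g < r. These cannot both hold.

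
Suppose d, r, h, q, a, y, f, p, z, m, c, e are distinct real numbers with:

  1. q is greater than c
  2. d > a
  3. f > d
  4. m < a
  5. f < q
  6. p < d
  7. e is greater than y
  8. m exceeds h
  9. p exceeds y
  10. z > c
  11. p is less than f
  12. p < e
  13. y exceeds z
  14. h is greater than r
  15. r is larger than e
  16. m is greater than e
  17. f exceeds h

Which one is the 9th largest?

Chaining the given pairs: c < z < y < p < e < r < h < m < a < d < f < q.
The 9th largest is p.

p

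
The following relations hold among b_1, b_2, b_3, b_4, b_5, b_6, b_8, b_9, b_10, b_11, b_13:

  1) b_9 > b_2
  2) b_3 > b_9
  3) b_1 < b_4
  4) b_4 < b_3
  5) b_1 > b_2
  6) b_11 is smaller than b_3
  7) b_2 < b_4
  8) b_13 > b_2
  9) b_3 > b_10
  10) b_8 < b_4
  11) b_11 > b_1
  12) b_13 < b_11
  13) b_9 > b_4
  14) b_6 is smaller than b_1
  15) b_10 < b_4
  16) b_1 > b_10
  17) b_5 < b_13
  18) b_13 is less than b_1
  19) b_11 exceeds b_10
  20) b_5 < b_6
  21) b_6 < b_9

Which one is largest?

b_5 is not greatest since b_5 < b_6; b_6 is not greatest since b_6 < b_9; b_10 is not greatest since b_10 < b_1; b_2 is not greatest since b_2 < b_13; b_13 is not greatest since b_13 < b_1; b_1 is not greatest since b_1 < b_11; b_8 is not greatest since b_8 < b_4; b_11 is not greatest since b_11 < b_3; b_4 is not greatest since b_4 < b_9; b_9 is not greatest since b_9 < b_3.
Only b_3 has nothing above it, so b_3 is the largest.

b_3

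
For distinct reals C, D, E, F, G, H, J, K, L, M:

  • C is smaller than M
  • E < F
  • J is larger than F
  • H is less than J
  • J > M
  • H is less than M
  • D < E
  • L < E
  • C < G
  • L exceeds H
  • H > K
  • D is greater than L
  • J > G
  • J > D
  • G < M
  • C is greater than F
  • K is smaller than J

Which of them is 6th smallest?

F

The consecutive relations fix a unique order: K < H < L < D < E < F < C < G < M < J.
The 6th smallest is F.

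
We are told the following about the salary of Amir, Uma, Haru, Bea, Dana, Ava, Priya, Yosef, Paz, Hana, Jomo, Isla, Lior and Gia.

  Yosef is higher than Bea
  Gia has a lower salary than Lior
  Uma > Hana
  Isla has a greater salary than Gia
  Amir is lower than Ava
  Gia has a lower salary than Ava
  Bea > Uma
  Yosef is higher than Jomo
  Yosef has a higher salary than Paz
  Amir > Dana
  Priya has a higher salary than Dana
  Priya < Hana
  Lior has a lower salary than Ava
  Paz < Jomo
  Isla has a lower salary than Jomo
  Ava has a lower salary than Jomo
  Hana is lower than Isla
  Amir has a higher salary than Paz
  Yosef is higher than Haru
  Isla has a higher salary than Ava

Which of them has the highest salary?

Yosef

Chaining downward from Yosef: directly below it, Paz, Haru, Jomo, Bea; then Ava, Isla, Uma; then Gia, Amir, Hana, Lior; then Dana, Priya.
That covers every other element, and nothing is given above Yosef, so Yosef is the highest salary.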